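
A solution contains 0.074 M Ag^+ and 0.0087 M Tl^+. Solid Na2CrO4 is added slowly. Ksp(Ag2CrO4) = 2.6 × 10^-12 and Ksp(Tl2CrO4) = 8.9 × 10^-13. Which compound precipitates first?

Ag2CrO4

Each salt begins to precipitate when Q = Ksp, i.e. when [CrO4^2-] reaches its threshold.
For Ag2CrO4: 2.6 × 10^-12 = (0.074)^2 × [CrO4^2-]  ⇒  [CrO4^2-] = 4.7 × 10^-10 M.
For Tl2CrO4: 8.9 × 10^-13 = (0.0087)^2 × [CrO4^2-]  ⇒  [CrO4^2-] = 1.2 × 10^-8 M.
The salt with the lower threshold [CrO4^2-] precipitates first: Ag2CrO4.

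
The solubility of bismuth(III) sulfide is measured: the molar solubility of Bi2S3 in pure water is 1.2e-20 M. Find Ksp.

Bi2S3(s) ⇌ 2 Bi^3+(aq) + 3 S^2-(aq)
With molar solubility s: [Bi^3+] = 2s, [S^2-] = 3s.
Ksp = [Bi^3+]^2[S^2-]^3
Ksp = (2s)^2(3s)^3 = 108s^5
Ksp = 108 × (1.2 x 10^-20)^5 = 2.7 x 10^-98

2.7 × 10^-98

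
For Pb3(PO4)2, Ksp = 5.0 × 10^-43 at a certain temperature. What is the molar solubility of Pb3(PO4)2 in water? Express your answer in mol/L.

Pb3(PO4)2(s) ⇌ 3 Pb^2+(aq) + 2 PO4^3-(aq)
Ksp = [Pb^2+]^3[PO4^3-]^2
If s mol/L of Pb3(PO4)2 dissolves, [Pb^2+] = 3s and [PO4^3-] = 2s.
Ksp = (3s)^3(2s)^2 = 108s^5
s = (5.0 × 10^-43 / 108)^(1/5) = 1.4 × 10^-9 M

s = 1.4 × 10^-9 M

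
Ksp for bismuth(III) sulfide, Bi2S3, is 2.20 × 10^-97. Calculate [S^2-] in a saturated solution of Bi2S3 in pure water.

Bi2S3(s) <=> 2 Bi^3+ + 3 S^2-
Ksp = [Bi^3+]^2[S^2-]^3
Let s = molar solubility. Then [Bi^3+] = 2s and [S^2-] = 3s.
So Ksp = (2s)^2 × (3s)^3 = 108s^5
Solving, s = (2.20 × 10^-97/108)^(1/5) = 1.827 × 10^-20 M
[S^2-] = 3s = 5.48 × 10^-20 M

5.48e-20 M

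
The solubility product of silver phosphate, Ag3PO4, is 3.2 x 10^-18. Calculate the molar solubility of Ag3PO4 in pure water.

Ag3PO4(s) <=> 3 Ag^+(aq) + PO4^3-(aq)
Ksp = [Ag^+]^3[PO4^3-]
With molar solubility s: [Ag^+] = 3s, [PO4^3-] = s.
Ksp = (3s)^3s = 27s^4
s^4 = 3.2 x 10^-18 / 27, so s = 1.9 × 10^-5 M

s ≈ 1.9 × 10^-5 M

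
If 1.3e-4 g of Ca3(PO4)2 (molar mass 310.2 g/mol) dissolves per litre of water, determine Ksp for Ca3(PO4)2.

Ksp ≈ 1.4 × 10^-30

Molar solubility s = (1.3 × 10^-4 g/L) / (310.2 g/mol) = 4.19 x 10^-7 M.
Ca3(PO4)2(s) <=> 3 Ca^2+(aq) + 2 PO4^3-(aq)
For each mole of Ca3(PO4)2 that dissolves: [Ca^2+] = 3s, [PO4^3-] = 2s.
Ksp = [Ca^2+]^3[PO4^3-]^2
Substituting: Ksp = (3s)^3(2s)^2 = 108s^5
With s = 4.19 × 10^-7: Ksp = 1.4 × 10^-30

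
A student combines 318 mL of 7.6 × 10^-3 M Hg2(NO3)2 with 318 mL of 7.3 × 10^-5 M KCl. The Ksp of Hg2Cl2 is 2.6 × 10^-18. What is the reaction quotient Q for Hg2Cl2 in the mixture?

Total volume = 318 + 318 = 636 mL.
[Hg2^2+] = 7.6 x 10^-3 × (318/636) = 3.80 × 10^-3 M
[Cl^-] = 7.3 × 10^-5 × (318/636) = 3.65 × 10^-5 M
Hg2Cl2(s) ⇌ Hg2^2+(aq) + 2 Cl^-(aq), so Q = [Hg2^2+][Cl^-]^2
Q = (3.80 × 10^-3)(3.65 × 10^-5)^2 = 5.1 x 10^-12
Q > Ksp, so Hg2Cl2 will precipitate.

5.1 × 10^-12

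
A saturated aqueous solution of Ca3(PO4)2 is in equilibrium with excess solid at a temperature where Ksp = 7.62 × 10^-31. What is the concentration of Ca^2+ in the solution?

Ca3(PO4)2(s) ⇌ 3 Ca^2+(aq) + 2 PO4^3-(aq)
Ksp = [Ca^2+]^3[PO4^3-]^2
If s mol/L of Ca3(PO4)2 dissolves, [Ca^2+] = 3s and [PO4^3-] = 2s.
Ksp = (3s)^3(2s)^2 = 108s^5
s = (7.62 × 10^-31 / 108)^(1/5) = 3.713 × 10^-7 M
[Ca^2+] = 3s = 1.11 × 10^-6 M

[Ca^2+] = 1.11e-6 M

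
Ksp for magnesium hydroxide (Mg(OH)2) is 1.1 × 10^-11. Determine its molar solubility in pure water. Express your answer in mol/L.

s = 1.4e-4 M

Mg(OH)2(s) <=> Mg^2+(aq) + 2 OH^-(aq)
Ksp = [Mg^2+][OH^-]^2
Let s = molar solubility. Then [Mg^2+] = s and [OH^-] = 2s.
Substituting: Ksp = s(2s)^2 = 4s^3
s^3 = 1.1 × 10^-11 / 4, so s = 1.4 × 10^-4 M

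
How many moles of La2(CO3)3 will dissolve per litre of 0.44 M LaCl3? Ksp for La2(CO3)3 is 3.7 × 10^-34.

La2(CO3)3(s) ⇌ 2 La^3+ + 3 CO3^2-
Ksp = [La^3+]^2[CO3^2-]^3
Let s = moles of La2(CO3)3 that dissolve per litre. [La^3+] = 0.44 + 2s ≈ 0.44, [CO3^2-] = 3s (Ksp is small, so little additional dissolves).
Ksp ≈ (0.44)^2 × (3s)^3
s = 4.1 x 10^-12 M
Check: 2s = 8.3 x 10^-12 ≪ 0.44, so the approximation is valid.

s ≈ 4.1 × 10^-12 M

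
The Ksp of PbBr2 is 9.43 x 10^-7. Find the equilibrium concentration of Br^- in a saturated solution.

PbBr2(s) ⇌ Pb^2+ + 2 Br^-
Ksp = [Pb^2+][Br^-]^2
With molar solubility s: [Pb^2+] = s, [Br^-] = 2s.
Substituting: Ksp = s(2s)^2 = 4s^3
s^3 = 9.43 x 10^-7 / 4, so s = 6.178 x 10^-3 M
[Br^-] = 2s = 1.24 x 10^-2 M

1.24 x 10^-2 M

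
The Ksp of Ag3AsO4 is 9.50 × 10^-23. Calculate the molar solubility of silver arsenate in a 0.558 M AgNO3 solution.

s ≈ 5.47e-22 M

Ag3AsO4(s) ⇌ 3 Ag^+ + AsO4^3-
Ksp = [Ag^+]^3[AsO4^3-]
Let s be the molar solubility in this solution. [Ag^+] = 0.558 + 3s ≈ 0.558, [AsO4^3-] = s (since Ag^+ from AgNO3 dominates).
Ksp ≈ (0.558)^3 × s
s = 5.47 × 10^-22 M
Check: 3s = 1.6 × 10^-21 ≪ 0.558, so the approximation is valid.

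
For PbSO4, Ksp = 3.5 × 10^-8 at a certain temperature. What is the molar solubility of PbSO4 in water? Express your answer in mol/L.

PbSO4(s) ⇌ Pb^2+(aq) + SO4^2-(aq)
Ksp = [Pb^2+][SO4^2-]
Let s = molar solubility. Then [Pb^2+] = s and [SO4^2-] = s.
Ksp = s × s = s^2
s = √(3.5 × 10^-8) = 1.9 x 10^-4 M

s = 1.9 x 10^-4 M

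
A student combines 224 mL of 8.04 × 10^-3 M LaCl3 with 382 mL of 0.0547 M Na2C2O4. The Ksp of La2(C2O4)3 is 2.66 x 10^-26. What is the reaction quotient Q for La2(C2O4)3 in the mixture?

Q = 3.62e-10

Total volume = 224 + 382 = 606 mL.
[La^3+] = 8.04 × 10^-3 × (224/606) = 2.972 × 10^-3 M
[C2O4^2-] = 5.47 × 10^-2 × (382/606) = 3.448 × 10^-2 M
La2(C2O4)3(s) ⇌ 2 La^3+ + 3 C2O4^2-, so Q = [La^3+]^2[C2O4^2-]^3
Q = (2.972 × 10^-3)^2(3.448 x 10^-2)^3 = 3.62 × 10^-10
Q > Ksp, so La2(C2O4)3 will precipitate.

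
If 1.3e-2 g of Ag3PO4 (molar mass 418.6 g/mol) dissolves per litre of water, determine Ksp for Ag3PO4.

Ksp = 2.5 × 10^-17

Molar solubility s = (1.3 x 10^-2 g/L) / (418.6 g/mol) = 3.11 × 10^-5 M.
Ag3PO4(s) ⇌ 3 Ag^+(aq) + PO4^3-(aq)
Let s = molar solubility. Then [Ag^+] = 3s and [PO4^3-] = s.
Ksp = [Ag^+]^3[PO4^3-]
Substituting: Ksp = (3s)^3s = 27s^4
Ksp = 27 × (3.11 × 10^-5)^4 = 2.5 × 10^-17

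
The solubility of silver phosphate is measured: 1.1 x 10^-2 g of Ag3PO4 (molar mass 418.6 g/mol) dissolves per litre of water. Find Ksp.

Ksp = 1.3e-17

Molar solubility s = (1.1 x 10^-2 g/L) / (418.6 g/mol) = 2.63 × 10^-5 M.
Ag3PO4(s) ⇌ 3 Ag^+(aq) + PO4^3-(aq)
With molar solubility s: [Ag^+] = 3s, [PO4^3-] = s.
Ksp = [Ag^+]^3[PO4^3-]
So Ksp = (3s)^3 × s = 27s^4
With s = 2.63 x 10^-5: Ksp = 1.3 × 10^-17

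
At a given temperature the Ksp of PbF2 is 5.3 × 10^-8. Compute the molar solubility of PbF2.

PbF2(s) ⇌ Pb^2+(aq) + 2 F^-(aq)
Ksp = [Pb^2+][F^-]^2
With molar solubility s: [Pb^2+] = s, [F^-] = 2s.
So Ksp = s × (2s)^2 = 4s^3
s^3 = 5.3 × 10^-8 / 4, so s = 2.4 x 10^-3 M

s ≈ 2.4e-3 M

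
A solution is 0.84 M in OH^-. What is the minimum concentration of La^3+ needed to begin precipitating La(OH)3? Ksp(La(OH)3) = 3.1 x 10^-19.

La(OH)3(s) ⇌ La^3+(aq) + 3 OH^-(aq)
Ksp = [La^3+][OH^-]^3
Precipitation begins when Q = Ksp. With [OH^-] = 0.84 M:
3.1 x 10^-19 = (0.84)^3 × [La^3+]
[La^3+] = (3.1 x 10^-19 / 5.93 x 10^-1) = 5.2 × 10^-19 M

[La^3+] = 5.2 x 10^-19 M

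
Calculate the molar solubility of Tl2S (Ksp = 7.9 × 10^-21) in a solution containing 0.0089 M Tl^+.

Tl2S(s) ⇌ 2 Tl^+(aq) + S^2-(aq)
Ksp = [Tl^+]^2[S^2-]
Let s be the molar solubility in this solution. [Tl^+] = 0.0089 + 2s ≈ 0.0089, [S^2-] = s (Ksp is small, so little additional dissolves).
Ksp ≈ (0.0089)^2 × s
s = 1.0 × 10^-16 M
Check: 2s = 2.0 × 10^-16 ≪ 0.0089, so the approximation is valid.

1.0e-16 M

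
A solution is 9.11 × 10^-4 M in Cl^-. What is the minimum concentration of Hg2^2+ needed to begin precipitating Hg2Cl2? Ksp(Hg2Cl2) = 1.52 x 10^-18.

[Hg2^2+] = 1.83e-12 M

Hg2Cl2(s) <=> Hg2^2+(aq) + 2 Cl^-(aq)
Ksp = [Hg2^2+][Cl^-]^2
Precipitation begins when Q = Ksp. With [Cl^-] = 9.11 × 10^-4 M:
1.52 x 10^-18 = (9.11 × 10^-4)^2 × [Hg2^2+]
[Hg2^2+] = (1.52 x 10^-18 / 8.299 x 10^-7) = 1.83 × 10^-12 M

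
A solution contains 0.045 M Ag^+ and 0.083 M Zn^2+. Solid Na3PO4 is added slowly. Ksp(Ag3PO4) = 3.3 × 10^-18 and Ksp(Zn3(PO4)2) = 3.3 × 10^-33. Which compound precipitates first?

Zn3(PO4)2

Each salt begins to precipitate when Q = Ksp, i.e. when [PO4^3-] reaches its threshold.
For Ag3PO4: 3.3 × 10^-18 = (0.045)^3 × [PO4^3-]  ⇒  [PO4^3-] = 3.6 × 10^-14 M.
For Zn3(PO4)2: 3.3 × 10^-33 = (0.083)^3 × [PO4^3-]^2  ⇒  [PO4^3-] = 2.4 × 10^-15 M.
The salt with the lower threshold [PO4^3-] precipitates first: Zn3(PO4)2.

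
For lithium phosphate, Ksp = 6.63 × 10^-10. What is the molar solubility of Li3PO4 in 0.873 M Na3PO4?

Li3PO4(s) <=> 3 Li^+(aq) + PO4^3-(aq)
Ksp = [Li^+]^3[PO4^3-]
Let s = moles of Li3PO4 that dissolve per litre. [Li^+] = 3s, [PO4^3-] = 0.873 + s ≈ 0.873 (Ksp is small, so little additional dissolves).
Ksp ≈ (3s)^3 × 0.873
s = 3.04 x 10^-4 M
Check: s = 3.0 × 10^-4 ≪ 0.873, so the approximation is valid.

s = 3.04 × 10^-4 M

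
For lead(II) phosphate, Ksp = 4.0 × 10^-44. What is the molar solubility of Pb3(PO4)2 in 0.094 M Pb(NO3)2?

s = 3.5 × 10^-21 M

Pb3(PO4)2(s) <=> 3 Pb^2+ + 2 PO4^3-
Ksp = [Pb^2+]^3[PO4^3-]^2
If s mol/L dissolves here, [Pb^2+] = 0.094 + 3s ≈ 0.094, [PO4^3-] = 2s (since Pb^2+ from Pb(NO3)2 dominates).
Ksp ≈ (0.094)^3 × (2s)^2
s = 3.5 × 10^-21 M
Check: 3s = 1.0 x 10^-20 ≪ 0.094, so the approximation is valid.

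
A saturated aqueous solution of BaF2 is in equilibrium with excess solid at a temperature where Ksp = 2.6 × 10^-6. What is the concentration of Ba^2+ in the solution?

BaF2(s) ⇌ Ba^2+ + 2 F^-
Ksp = [Ba^2+][F^-]^2
If s mol/L of BaF2 dissolves, [Ba^2+] = s and [F^-] = 2s.
Ksp = s(2s)^2 = 4s^3
s^3 = 2.6 × 10^-6 / 4, so s = 8.66 x 10^-3 M
[Ba^2+] = s = 8.7 x 10^-3 M

[Ba^2+] ≈ 8.7 × 10^-3 M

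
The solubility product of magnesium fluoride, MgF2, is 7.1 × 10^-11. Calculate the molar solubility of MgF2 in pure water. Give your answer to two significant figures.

s = 2.6e-4 M

MgF2(s) ⇌ Mg^2+ + 2 F^-
Ksp = [Mg^2+][F^-]^2
Let s = molar solubility. Then [Mg^2+] = s and [F^-] = 2s.
Ksp = s(2s)^2 = 4s^3
Solving, s = (7.1 × 10^-11/4)^(1/3) = 2.6 × 10^-4 M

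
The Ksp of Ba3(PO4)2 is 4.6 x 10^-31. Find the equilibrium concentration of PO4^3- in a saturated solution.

[PO4^3-] = 6.7 x 10^-7 M

Ba3(PO4)2(s) ⇌ 3 Ba^2+(aq) + 2 PO4^3-(aq)
Ksp = [Ba^2+]^3[PO4^3-]^2
If s mol/L of Ba3(PO4)2 dissolves, [Ba^2+] = 3s and [PO4^3-] = 2s.
Ksp = (3s)^3(2s)^2 = 108s^5
Solving, s = (4.6 x 10^-31/108)^(1/5) = 3.36 x 10^-7 M
[PO4^3-] = 2s = 6.7 x 10^-7 M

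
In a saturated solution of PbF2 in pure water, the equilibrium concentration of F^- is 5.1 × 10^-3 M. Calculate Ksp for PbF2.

Ksp = 6.6 × 10^-8

PbF2(s) <=> Pb^2+ + 2 F^-
Stoichiometry gives [Pb^2+] = (1/2)[F^-] = 2.55 × 10^-3 M.
Ksp = [Pb^2+][F^-]^2
Ksp = 2.55 × 10^-3 × (5.1 × 10^-3)^2 = 6.6 × 10^-8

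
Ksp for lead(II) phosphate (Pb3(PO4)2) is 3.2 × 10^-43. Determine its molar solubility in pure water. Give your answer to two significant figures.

Pb3(PO4)2(s) ⇌ 3 Pb^2+ + 2 PO4^3-
Ksp = [Pb^2+]^3[PO4^3-]^2
With molar solubility s: [Pb^2+] = 3s, [PO4^3-] = 2s.
Substituting: Ksp = (3s)^3(2s)^2 = 108s^5
s = (3.2 × 10^-43 / 108)^(1/5) = 1.2 × 10^-9 M

s ≈ 1.2 × 10^-9 M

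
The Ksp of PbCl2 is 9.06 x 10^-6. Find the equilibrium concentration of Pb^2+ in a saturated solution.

[Pb^2+] = 0.0131 M

PbCl2(s) ⇌ Pb^2+(aq) + 2 Cl^-(aq)
Ksp = [Pb^2+][Cl^-]^2
For each mole of PbCl2 that dissolves: [Pb^2+] = s, [Cl^-] = 2s.
Ksp = s(2s)^2 = 4s^3
Solving, s = (9.06 x 10^-6/4)^(1/3) = 1.313 x 10^-2 M
[Pb^2+] = s = 1.31 × 10^-2 M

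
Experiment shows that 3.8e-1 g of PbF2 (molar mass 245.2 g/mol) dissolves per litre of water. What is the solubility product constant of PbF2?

Molar solubility s = (3.8 x 10^-1 g/L) / (245.2 g/mol) = 1.55 × 10^-3 M.
PbF2(s) ⇌ Pb^2+ + 2 F^-
For each mole of PbF2 that dissolves: [Pb^2+] = s, [F^-] = 2s.
Ksp = [Pb^2+][F^-]^2
So Ksp = s × (2s)^2 = 4s^3
With s = 1.55 x 10^-3: Ksp = 1.5 x 10^-8

1.5 × 10^-8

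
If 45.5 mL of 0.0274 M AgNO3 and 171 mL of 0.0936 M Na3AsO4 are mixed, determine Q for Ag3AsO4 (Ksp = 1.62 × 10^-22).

Total volume = 45.5 + 171 = 216.5 mL.
[Ag^+] = 2.74 × 10^-2 × (45.5/216.5) = 5.758 x 10^-3 M
[AsO4^3-] = 9.36 x 10^-2 × (171/216.5) = 7.393 × 10^-2 M
Ag3AsO4(s) ⇌ 3 Ag^+(aq) + AsO4^3-(aq), so Q = [Ag^+]^3[AsO4^3-]
Q = (5.758 × 10^-3)^3(7.393 × 10^-2) = 1.41 x 10^-8
Q > Ksp, so Ag3AsO4 will precipitate.

Q ≈ 1.41 × 10^-8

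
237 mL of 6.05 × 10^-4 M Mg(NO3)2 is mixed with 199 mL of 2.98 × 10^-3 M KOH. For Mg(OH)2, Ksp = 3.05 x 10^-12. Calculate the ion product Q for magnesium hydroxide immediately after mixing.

Total volume = 237 + 199 = 436 mL.
[Mg^2+] = 6.05 × 10^-4 × (237/436) = 3.289 × 10^-4 M
[OH^-] = 2.98 x 10^-3 × (199/436) = 1.360 x 10^-3 M
Mg(OH)2(s) <=> Mg^2+(aq) + 2 OH^-(aq), so Q = [Mg^2+][OH^-]^2
Q = (3.289 x 10^-4)(1.360 × 10^-3)^2 = 6.08 × 10^-10
Q > Ksp, so Mg(OH)2 will precipitate.

Q ≈ 6.08 x 10^-10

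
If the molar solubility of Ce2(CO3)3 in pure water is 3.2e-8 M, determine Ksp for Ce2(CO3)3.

Ce2(CO3)3(s) ⇌ 2 Ce^3+(aq) + 3 CO3^2-(aq)
For each mole of Ce2(CO3)3 that dissolves: [Ce^3+] = 2s, [CO3^2-] = 3s.
Ksp = [Ce^3+]^2[CO3^2-]^3
Ksp = (2s)^2(3s)^3 = 108s^5
Ksp = 108 × (3.2 x 10^-8)^5 = 3.6 × 10^-36

3.6 x 10^-36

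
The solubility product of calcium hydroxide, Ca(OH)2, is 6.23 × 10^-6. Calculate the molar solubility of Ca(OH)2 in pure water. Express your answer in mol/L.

s = 1.16 × 10^-2 M

Ca(OH)2(s) ⇌ Ca^2+ + 2 OH^-
Ksp = [Ca^2+][OH^-]^2
If s mol/L of Ca(OH)2 dissolves, [Ca^2+] = s and [OH^-] = 2s.
Ksp = s(2s)^2 = 4s^3
s = (6.23 × 10^-6 / 4)^(1/3) = 1.16 x 10^-2 M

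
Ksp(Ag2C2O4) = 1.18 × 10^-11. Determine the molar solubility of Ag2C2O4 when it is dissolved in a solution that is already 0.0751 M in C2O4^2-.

6.27 × 10^-6 M

Ag2C2O4(s) ⇌ 2 Ag^+(aq) + C2O4^2-(aq)
Ksp = [Ag^+]^2[C2O4^2-]
Let s be the molar solubility in this solution. [Ag^+] = 2s, [C2O4^2-] = 0.0751 + s ≈ 0.0751 (common-ion effect: C2O4^2- is already 0.0751 M).
Ksp ≈ (2s)^2 × 0.0751
s = 6.27 x 10^-6 M
Check: s = 6.3 × 10^-6 ≪ 0.0751, so the approximation is valid.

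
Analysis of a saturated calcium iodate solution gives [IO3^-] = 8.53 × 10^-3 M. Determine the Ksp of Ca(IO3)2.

Ca(IO3)2(s) <=> Ca^2+(aq) + 2 IO3^-(aq)
Stoichiometry gives [Ca^2+] = (1/2)[IO3^-] = 4.265 × 10^-3 M.
Ksp = [Ca^2+][IO3^-]^2
Ksp = 4.265 × 10^-3 × (8.53 × 10^-3)^2 = 3.10 × 10^-7

3.10e-7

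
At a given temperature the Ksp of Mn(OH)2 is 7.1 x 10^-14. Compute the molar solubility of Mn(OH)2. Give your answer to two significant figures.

s ≈ 2.6e-5 M

Mn(OH)2(s) ⇌ Mn^2+ + 2 OH^-
Ksp = [Mn^2+][OH^-]^2
With molar solubility s: [Mn^2+] = s, [OH^-] = 2s.
So Ksp = s × (2s)^2 = 4s^3
s = (7.1 x 10^-14 / 4)^(1/3) = 2.6 × 10^-5 M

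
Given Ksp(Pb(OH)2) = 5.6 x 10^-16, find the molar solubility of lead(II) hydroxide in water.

Pb(OH)2(s) ⇌ Pb^2+(aq) + 2 OH^-(aq)
Ksp = [Pb^2+][OH^-]^2
Let s = molar solubility. Then [Pb^2+] = s and [OH^-] = 2s.
Ksp = s(2s)^2 = 4s^3
s = (5.6 x 10^-16 / 4)^(1/3) = 5.2 × 10^-6 M

5.2e-6 M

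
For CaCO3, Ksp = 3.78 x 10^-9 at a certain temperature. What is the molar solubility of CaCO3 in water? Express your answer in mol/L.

CaCO3(s) ⇌ Ca^2+(aq) + CO3^2-(aq)
Ksp = [Ca^2+][CO3^2-]
With molar solubility s: [Ca^2+] = s, [CO3^2-] = s.
Ksp = s^2
s = √(3.78 x 10^-9) = 6.15 × 10^-5 M

s = 6.15 x 10^-5 M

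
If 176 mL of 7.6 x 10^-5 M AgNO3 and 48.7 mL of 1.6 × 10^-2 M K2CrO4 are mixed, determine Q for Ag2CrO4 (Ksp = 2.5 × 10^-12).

Total volume = 176 + 48.7 = 224.7 mL.
[Ag^+] = 7.6 x 10^-5 × (176/224.7) = 5.95 × 10^-5 M
[CrO4^2-] = 1.6 × 10^-2 × (48.7/224.7) = 3.47 × 10^-3 M
Ag2CrO4(s) <=> 2 Ag^+(aq) + CrO4^2-(aq), so Q = [Ag^+]^2[CrO4^2-]
Q = (5.95 x 10^-5)^2(3.47 × 10^-3) = 1.2 × 10^-11
Q > Ksp, so Ag2CrO4 will precipitate.

1.2e-11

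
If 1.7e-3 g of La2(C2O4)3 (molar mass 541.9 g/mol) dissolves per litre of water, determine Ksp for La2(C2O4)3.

Ksp ≈ 3.3 × 10^-26

Molar solubility s = (1.7 × 10^-3 g/L) / (541.9 g/mol) = 3.14 x 10^-6 M.
La2(C2O4)3(s) <=> 2 La^3+ + 3 C2O4^2-
For each mole of La2(C2O4)3 that dissolves: [La^3+] = 2s, [C2O4^2-] = 3s.
Ksp = [La^3+]^2[C2O4^2-]^3
Ksp = (2s)^2(3s)^3 = 108s^5
Ksp = 108 × (3.14 × 10^-6)^5 = 3.3 × 10^-26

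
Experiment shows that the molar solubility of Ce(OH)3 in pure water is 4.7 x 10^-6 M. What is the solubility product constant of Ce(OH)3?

Ce(OH)3(s) ⇌ Ce^3+ + 3 OH^-
Let s = molar solubility. Then [Ce^3+] = s and [OH^-] = 3s.
Ksp = [Ce^3+][OH^-]^3
So Ksp = s × (3s)^3 = 27s^4
With s = 4.7 × 10^-6: Ksp = 1.3 x 10^-20

Ksp ≈ 1.3e-20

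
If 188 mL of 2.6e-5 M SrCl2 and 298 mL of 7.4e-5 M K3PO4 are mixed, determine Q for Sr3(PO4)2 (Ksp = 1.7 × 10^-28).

Q = 2.1 x 10^-24

Total volume = 188 + 298 = 486 mL.
[Sr^2+] = 2.6 × 10^-5 × (188/486) = 1.01 x 10^-5 M
[PO4^3-] = 7.4 × 10^-5 × (298/486) = 4.54 × 10^-5 M
Sr3(PO4)2(s) <=> 3 Sr^2+(aq) + 2 PO4^3-(aq), so Q = [Sr^2+]^3[PO4^3-]^2
Q = (1.01 x 10^-5)^3(4.54 × 10^-5)^2 = 2.1 × 10^-24
Q > Ksp, so Sr3(PO4)2 will precipitate.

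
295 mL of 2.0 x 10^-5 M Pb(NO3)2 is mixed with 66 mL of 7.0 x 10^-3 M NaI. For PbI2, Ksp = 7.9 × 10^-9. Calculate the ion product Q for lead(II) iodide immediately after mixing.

Q = 2.7 × 10^-11

Total volume = 295 + 66 = 361 mL.
[Pb^2+] = 2.0 × 10^-5 × (295/361) = 1.63 x 10^-5 M
[I^-] = 7.0 × 10^-3 × (66/361) = 1.28 × 10^-3 M
PbI2(s) ⇌ Pb^2+ + 2 I^-, so Q = [Pb^2+][I^-]^2
Q = (1.63 × 10^-5)(1.28 x 10^-3)^2 = 2.7 × 10^-11
Q < Ksp, so no precipitate of PbI2 forms.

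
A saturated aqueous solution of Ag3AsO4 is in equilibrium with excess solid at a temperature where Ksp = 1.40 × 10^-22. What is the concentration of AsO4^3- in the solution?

1.51 × 10^-6 M

Ag3AsO4(s) <=> 3 Ag^+ + AsO4^3-
Ksp = [Ag^+]^3[AsO4^3-]
For each mole of Ag3AsO4 that dissolves: [Ag^+] = 3s, [AsO4^3-] = s.
Substituting: Ksp = (3s)^3s = 27s^4
s^4 = 1.40 × 10^-22 / 27, so s = 1.509 × 10^-6 M
[AsO4^3-] = s = 1.51 x 10^-6 M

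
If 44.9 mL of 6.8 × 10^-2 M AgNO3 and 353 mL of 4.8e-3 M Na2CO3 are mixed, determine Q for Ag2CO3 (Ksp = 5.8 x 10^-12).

Total volume = 44.9 + 353 = 397.9 mL.
[Ag^+] = 6.8 x 10^-2 × (44.9/397.9) = 7.67 x 10^-3 M
[CO3^2-] = 4.8 x 10^-3 × (353/397.9) = 4.26 x 10^-3 M
Ag2CO3(s) ⇌ 2 Ag^+ + CO3^2-, so Q = [Ag^+]^2[CO3^2-]
Q = (7.67 × 10^-3)^2(4.26 × 10^-3) = 2.5 × 10^-7
Q > Ksp, so Ag2CO3 will precipitate.

Q ≈ 2.5 x 10^-7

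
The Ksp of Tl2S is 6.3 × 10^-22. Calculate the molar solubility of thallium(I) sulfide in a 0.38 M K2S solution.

Tl2S(s) ⇌ 2 Tl^+(aq) + S^2-(aq)
Ksp = [Tl^+]^2[S^2-]
If s mol/L dissolves here, [Tl^+] = 2s, [S^2-] = 0.38 + s ≈ 0.38 (since S^2- from K2S dominates).
Ksp ≈ (2s)^2 × 0.38
s = 2.0 × 10^-11 M
Check: s = 2.0 × 10^-11 ≪ 0.38, so the approximation is valid.

s = 2.0e-11 M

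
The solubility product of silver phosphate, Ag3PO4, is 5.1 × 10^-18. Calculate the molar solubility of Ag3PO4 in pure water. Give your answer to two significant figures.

s ≈ 2.1e-5 M

Ag3PO4(s) <=> 3 Ag^+(aq) + PO4^3-(aq)
Ksp = [Ag^+]^3[PO4^3-]
For each mole of Ag3PO4 that dissolves: [Ag^+] = 3s, [PO4^3-] = s.
Ksp = (3s)^3s = 27s^4
s = (5.1 × 10^-18 / 27)^(1/4) = 2.1 × 10^-5 M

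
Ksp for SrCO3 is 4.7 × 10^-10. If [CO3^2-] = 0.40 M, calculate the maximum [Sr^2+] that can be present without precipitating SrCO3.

SrCO3(s) <=> Sr^2+ + CO3^2-
Ksp = [Sr^2+][CO3^2-]
Precipitation begins when Q = Ksp. With [CO3^2-] = 0.40 M:
4.7 × 10^-10 = (0.40) × [Sr^2+]
[Sr^2+] = (4.7 × 10^-10 / 4.0 × 10^-1) = 1.2 × 10^-9 M

[Sr^2+] ≈ 1.2e-9 M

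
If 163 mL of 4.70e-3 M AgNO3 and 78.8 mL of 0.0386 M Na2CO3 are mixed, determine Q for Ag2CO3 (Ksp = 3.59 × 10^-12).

Total volume = 163 + 78.8 = 241.8 mL.
[Ag^+] = 4.70 × 10^-3 × (163/241.8) = 3.168 x 10^-3 M
[CO3^2-] = 3.86 × 10^-2 × (78.8/241.8) = 1.258 × 10^-2 M
Ag2CO3(s) ⇌ 2 Ag^+ + CO3^2-, so Q = [Ag^+]^2[CO3^2-]
Q = (3.168 x 10^-3)^2(1.258 x 10^-2) = 1.26 × 10^-7
Q > Ksp, so Ag2CO3 will precipitate.

1.26e-7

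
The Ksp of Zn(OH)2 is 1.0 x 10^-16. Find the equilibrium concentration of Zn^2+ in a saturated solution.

[Zn^2+] ≈ 2.9 x 10^-6 M

Zn(OH)2(s) ⇌ Zn^2+(aq) + 2 OH^-(aq)
Ksp = [Zn^2+][OH^-]^2
If s mol/L of Zn(OH)2 dissolves, [Zn^2+] = s and [OH^-] = 2s.
Substituting: Ksp = s(2s)^2 = 4s^3
s^3 = 1.0 x 10^-16 / 4, so s = 2.92 × 10^-6 M
[Zn^2+] = s = 2.9 x 10^-6 M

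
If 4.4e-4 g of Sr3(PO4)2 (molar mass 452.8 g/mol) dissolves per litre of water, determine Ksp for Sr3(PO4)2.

Molar solubility s = (4.4 × 10^-4 g/L) / (452.8 g/mol) = 9.72 x 10^-7 M.
Sr3(PO4)2(s) ⇌ 3 Sr^2+(aq) + 2 PO4^3-(aq)
For each mole of Sr3(PO4)2 that dissolves: [Sr^2+] = 3s, [PO4^3-] = 2s.
Ksp = [Sr^2+]^3[PO4^3-]^2
Ksp = (3s)^3(2s)^2 = 108s^5
Ksp = 108 × (9.72 x 10^-7)^5 = 9.4 × 10^-29

Ksp = 9.4e-29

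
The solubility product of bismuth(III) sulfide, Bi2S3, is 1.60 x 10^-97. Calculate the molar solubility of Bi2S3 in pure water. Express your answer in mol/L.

1.71 x 10^-20 M

Bi2S3(s) ⇌ 2 Bi^3+ + 3 S^2-
Ksp = [Bi^3+]^2[S^2-]^3
With molar solubility s: [Bi^3+] = 2s, [S^2-] = 3s.
Ksp = (2s)^2(3s)^3 = 108s^5
s^5 = 1.60 x 10^-97 / 108, so s = 1.71 x 10^-20 M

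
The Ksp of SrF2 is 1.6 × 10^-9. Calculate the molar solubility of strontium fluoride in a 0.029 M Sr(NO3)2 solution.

s ≈ 1.2 × 10^-4 M

SrF2(s) <=> Sr^2+ + 2 F^-
Ksp = [Sr^2+][F^-]^2
Let s = moles of SrF2 that dissolve per litre. [Sr^2+] = 0.029 + s ≈ 0.029, [F^-] = 2s (Ksp is small, so little additional dissolves).
Ksp ≈ 0.029 × (2s)^2
s = 1.2 x 10^-4 M
Check: s = 1.2 x 10^-4 ≪ 0.029, so the approximation is valid.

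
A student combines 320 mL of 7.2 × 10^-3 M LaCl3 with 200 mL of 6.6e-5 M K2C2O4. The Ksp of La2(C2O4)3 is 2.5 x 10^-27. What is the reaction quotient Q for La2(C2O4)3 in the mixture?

Total volume = 320 + 200 = 520 mL.
[La^3+] = 7.2 x 10^-3 × (320/520) = 4.43 x 10^-3 M
[C2O4^2-] = 6.6 × 10^-5 × (200/520) = 2.54 × 10^-5 M
La2(C2O4)3(s) ⇌ 2 La^3+(aq) + 3 C2O4^2-(aq), so Q = [La^3+]^2[C2O4^2-]^3
Q = (4.43 x 10^-3)^2(2.54 × 10^-5)^3 = 3.2 x 10^-19
Q > Ksp, so La2(C2O4)3 will precipitate.

Q ≈ 3.2 × 10^-19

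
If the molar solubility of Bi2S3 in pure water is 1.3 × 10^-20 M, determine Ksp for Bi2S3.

Ksp = 4.0 x 10^-98

Bi2S3(s) <=> 2 Bi^3+(aq) + 3 S^2-(aq)
Let s = molar solubility. Then [Bi^3+] = 2s and [S^2-] = 3s.
Ksp = [Bi^3+]^2[S^2-]^3
Ksp = (2s)^2(3s)^3 = 108s^5
Ksp = 108 × (1.3 x 10^-20)^5 = 4.0 x 10^-98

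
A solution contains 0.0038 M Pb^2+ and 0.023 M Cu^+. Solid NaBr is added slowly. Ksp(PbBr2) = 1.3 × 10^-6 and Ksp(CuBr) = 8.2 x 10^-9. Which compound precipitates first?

CuBr

Precipitation of each salt starts when its ion product equals its Ksp.
For PbBr2: 1.3 × 10^-6 = 0.0038 × [Br^-]^2  ⇒  [Br^-] = 1.8 × 10^-2 M.
For CuBr: 8.2 x 10^-9 = 0.023 × [Br^-]  ⇒  [Br^-] = 3.6 x 10^-7 M.
The salt with the lower threshold [Br^-] precipitates first: CuBr.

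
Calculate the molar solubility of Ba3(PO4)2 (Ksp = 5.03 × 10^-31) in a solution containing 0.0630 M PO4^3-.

Ba3(PO4)2(s) ⇌ 3 Ba^2+ + 2 PO4^3-
Ksp = [Ba^2+]^3[PO4^3-]^2
If s mol/L dissolves here, [Ba^2+] = 3s, [PO4^3-] = 0.0630 + 2s ≈ 0.0630 (since the PO4^3- already present dominates).
Ksp ≈ (3s)^3 × (0.0630)^2
s = 1.67 × 10^-10 M
Check: 2s = 3.3 × 10^-10 ≪ 0.0630, so the approximation is valid.

s ≈ 1.67 x 10^-10 M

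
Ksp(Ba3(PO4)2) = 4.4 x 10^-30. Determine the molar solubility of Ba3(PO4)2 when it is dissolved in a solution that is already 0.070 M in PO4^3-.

s ≈ 3.2 × 10^-10 M

Ba3(PO4)2(s) ⇌ 3 Ba^2+ + 2 PO4^3-
Ksp = [Ba^2+]^3[PO4^3-]^2
If s mol/L dissolves here, [Ba^2+] = 3s, [PO4^3-] = 0.070 + 2s ≈ 0.070 (common-ion effect: PO4^3- is already 0.070 M).
Ksp ≈ (3s)^3 × (0.070)^2
s = 3.2 x 10^-10 M
Check: 2s = 6.4 x 10^-10 ≪ 0.070, so the approximation is valid.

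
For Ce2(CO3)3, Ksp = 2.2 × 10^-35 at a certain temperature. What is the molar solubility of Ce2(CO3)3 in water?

s ≈ 4.6 x 10^-8 M

Ce2(CO3)3(s) <=> 2 Ce^3+(aq) + 3 CO3^2-(aq)
Ksp = [Ce^3+]^2[CO3^2-]^3
If s mol/L of Ce2(CO3)3 dissolves, [Ce^3+] = 2s and [CO3^2-] = 3s.
Substituting: Ksp = (2s)^2(3s)^3 = 108s^5
s^5 = 2.2 × 10^-35 / 108, so s = 4.6 × 10^-8 M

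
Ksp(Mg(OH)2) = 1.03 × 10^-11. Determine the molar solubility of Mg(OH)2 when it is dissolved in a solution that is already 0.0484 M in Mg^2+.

7.29 × 10^-6 M

Mg(OH)2(s) <=> Mg^2+ + 2 OH^-
Ksp = [Mg^2+][OH^-]^2
If s mol/L dissolves here, [Mg^2+] = 0.0484 + s ≈ 0.0484, [OH^-] = 2s (since the Mg^2+ already present dominates).
Ksp ≈ 0.0484 × (2s)^2
s = 7.29 × 10^-6 M
Check: s = 7.3 x 10^-6 ≪ 0.0484, so the approximation is valid.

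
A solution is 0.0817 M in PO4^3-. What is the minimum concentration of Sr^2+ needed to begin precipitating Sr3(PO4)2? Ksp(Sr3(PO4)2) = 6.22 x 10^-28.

Sr3(PO4)2(s) ⇌ 3 Sr^2+ + 2 PO4^3-
Ksp = [Sr^2+]^3[PO4^3-]^2
Precipitation begins when Q = Ksp. With [PO4^3-] = 0.0817 M:
6.22 x 10^-28 = (0.0817)^2 × [Sr^2+]^3
[Sr^2+] = (6.22 x 10^-28 / 6.675 × 10^-3)^(1/3) = 4.53 × 10^-9 M

[Sr^2+] = 4.53e-9 M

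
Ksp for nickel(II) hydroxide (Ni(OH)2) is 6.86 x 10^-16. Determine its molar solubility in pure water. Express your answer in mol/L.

s = 5.56 x 10^-6 M

Ni(OH)2(s) <=> Ni^2+ + 2 OH^-
Ksp = [Ni^2+][OH^-]^2
For each mole of Ni(OH)2 that dissolves: [Ni^2+] = s, [OH^-] = 2s.
Substituting: Ksp = s(2s)^2 = 4s^3
Solving, s = (6.86 x 10^-16/4)^(1/3) = 5.56 x 10^-6 M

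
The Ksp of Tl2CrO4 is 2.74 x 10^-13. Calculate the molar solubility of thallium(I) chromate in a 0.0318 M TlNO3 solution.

s ≈ 2.71e-10 M

Tl2CrO4(s) ⇌ 2 Tl^+ + CrO4^2-
Ksp = [Tl^+]^2[CrO4^2-]
Let s be the molar solubility in this solution. [Tl^+] = 0.0318 + 2s ≈ 0.0318, [CrO4^2-] = s (common-ion effect: Tl^+ is already 0.0318 M).
Ksp ≈ (0.0318)^2 × s
s = 2.71 x 10^-10 M
Check: 2s = 5.4 × 10^-10 ≪ 0.0318, so the approximation is valid.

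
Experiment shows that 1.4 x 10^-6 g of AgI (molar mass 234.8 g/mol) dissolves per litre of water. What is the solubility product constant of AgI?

Molar solubility s = (1.4 × 10^-6 g/L) / (234.8 g/mol) = 5.96 x 10^-9 M.
AgI(s) <=> Ag^+ + I^-
With molar solubility s: [Ag^+] = s, [I^-] = s.
Ksp = [Ag^+][I^-]
Ksp = (s)(s) = s^2
Ksp = (5.96 × 10^-9)^2 = 3.6 × 10^-17

Ksp = 3.6 × 10^-17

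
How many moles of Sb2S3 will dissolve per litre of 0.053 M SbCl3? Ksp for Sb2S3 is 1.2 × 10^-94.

1.2 × 10^-31 M

Sb2S3(s) <=> 2 Sb^3+(aq) + 3 S^2-(aq)
Ksp = [Sb^3+]^2[S^2-]^3
Let s = moles of Sb2S3 that dissolve per litre. [Sb^3+] = 0.053 + 2s ≈ 0.053, [S^2-] = 3s (Ksp is small, so little additional dissolves).
Ksp ≈ (0.053)^2 × (3s)^3
s = 1.2 x 10^-31 M
Check: 2s = 2.3 × 10^-31 ≪ 0.053, so the approximation is valid.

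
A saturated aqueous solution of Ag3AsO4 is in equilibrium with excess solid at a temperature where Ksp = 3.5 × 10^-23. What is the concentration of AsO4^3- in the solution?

[AsO4^3-] ≈ 1.1 × 10^-6 M

Ag3AsO4(s) <=> 3 Ag^+(aq) + AsO4^3-(aq)
Ksp = [Ag^+]^3[AsO4^3-]
For each mole of Ag3AsO4 that dissolves: [Ag^+] = 3s, [AsO4^3-] = s.
Substituting: Ksp = (3s)^3s = 27s^4
s^4 = 3.5 × 10^-23 / 27, so s = 1.07 × 10^-6 M
[AsO4^3-] = s = 1.1 x 10^-6 M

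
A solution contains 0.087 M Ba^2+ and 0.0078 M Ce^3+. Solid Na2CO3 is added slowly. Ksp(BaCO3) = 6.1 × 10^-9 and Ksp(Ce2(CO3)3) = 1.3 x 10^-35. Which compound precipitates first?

Precipitation of each salt starts when its ion product equals its Ksp.
For BaCO3: 6.1 × 10^-9 = 0.087 × [CO3^2-]  ⇒  [CO3^2-] = 7.0 × 10^-8 M.
For Ce2(CO3)3: 1.3 x 10^-35 = (0.0078)^2 × [CO3^2-]^3  ⇒  [CO3^2-] = 6.0 × 10^-11 M.
The salt with the lower threshold [CO3^2-] precipitates first: Ce2(CO3)3.

Ce2(CO3)3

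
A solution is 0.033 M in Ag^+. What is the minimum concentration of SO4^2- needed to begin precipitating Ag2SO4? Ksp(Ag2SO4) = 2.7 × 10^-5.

Ag2SO4(s) ⇌ 2 Ag^+ + SO4^2-
Ksp = [Ag^+]^2[SO4^2-]
Precipitation begins when Q = Ksp. With [Ag^+] = 0.033 M:
2.7 × 10^-5 = (0.033)^2 × [SO4^2-]
[SO4^2-] = (2.7 × 10^-5 / 1.09 × 10^-3) = 2.5 x 10^-2 M

[SO4^2-] = 2.5 × 10^-2 M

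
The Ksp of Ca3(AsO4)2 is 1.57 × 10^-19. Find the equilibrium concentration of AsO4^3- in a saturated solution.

Ca3(AsO4)2(s) <=> 3 Ca^2+ + 2 AsO4^3-
Ksp = [Ca^2+]^3[AsO4^3-]^2
Let s = molar solubility. Then [Ca^2+] = 3s and [AsO4^3-] = 2s.
Substituting: Ksp = (3s)^3(2s)^2 = 108s^5
s = (1.57 × 10^-19 / 108)^(1/5) = 6.800 × 10^-5 M
[AsO4^3-] = 2s = 1.36 × 10^-4 M

[AsO4^3-] = 1.36e-4 M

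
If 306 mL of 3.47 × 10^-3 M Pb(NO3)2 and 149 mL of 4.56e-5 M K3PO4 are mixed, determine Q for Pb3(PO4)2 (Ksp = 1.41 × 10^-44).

Total volume = 306 + 149 = 455 mL.
[Pb^2+] = 3.47 × 10^-3 × (306/455) = 2.334 × 10^-3 M
[PO4^3-] = 4.56 × 10^-5 × (149/455) = 1.493 × 10^-5 M
Pb3(PO4)2(s) <=> 3 Pb^2+(aq) + 2 PO4^3-(aq), so Q = [Pb^2+]^3[PO4^3-]^2
Q = (2.334 × 10^-3)^3(1.493 × 10^-5)^2 = 2.83 × 10^-18
Q > Ksp, so Pb3(PO4)2 will precipitate.

2.83 × 10^-18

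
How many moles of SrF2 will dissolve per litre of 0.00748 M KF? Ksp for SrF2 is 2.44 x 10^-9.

4.36e-5 M

SrF2(s) ⇌ Sr^2+ + 2 F^-
Ksp = [Sr^2+][F^-]^2
Let s = moles of SrF2 that dissolve per litre. [Sr^2+] = s, [F^-] = 0.00748 + 2s ≈ 0.00748 (Ksp is small, so little additional dissolves).
Ksp ≈ s × (0.00748)^2
s = 4.36 x 10^-5 M
Check: 2s = 8.7 × 10^-5 ≪ 0.00748, so the approximation is valid.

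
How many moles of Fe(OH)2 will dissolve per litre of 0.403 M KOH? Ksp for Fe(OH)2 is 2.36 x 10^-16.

Fe(OH)2(s) ⇌ Fe^2+ + 2 OH^-
Ksp = [Fe^2+][OH^-]^2
Let s = moles of Fe(OH)2 that dissolve per litre. [Fe^2+] = s, [OH^-] = 0.403 + 2s ≈ 0.403 (Ksp is small, so little additional dissolves).
Ksp ≈ s × (0.403)^2
s = 1.45 × 10^-15 M
Check: 2s = 2.9 × 10^-15 ≪ 0.403, so the approximation is valid.

1.45 × 10^-15 M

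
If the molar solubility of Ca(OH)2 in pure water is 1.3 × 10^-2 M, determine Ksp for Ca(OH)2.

Ksp = 8.8 × 10^-6

Ca(OH)2(s) <=> Ca^2+(aq) + 2 OH^-(aq)
For each mole of Ca(OH)2 that dissolves: [Ca^2+] = s, [OH^-] = 2s.
Ksp = [Ca^2+][OH^-]^2
Ksp = s(2s)^2 = 4s^3
With s = 1.3 × 10^-2: Ksp = 8.8 x 10^-6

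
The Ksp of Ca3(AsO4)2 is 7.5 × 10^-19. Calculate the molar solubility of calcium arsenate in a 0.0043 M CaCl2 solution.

s ≈ 1.5e-6 M

Ca3(AsO4)2(s) <=> 3 Ca^2+(aq) + 2 AsO4^3-(aq)
Ksp = [Ca^2+]^3[AsO4^3-]^2
Let s be the molar solubility in this solution. [Ca^2+] = 0.0043 + 3s ≈ 0.0043, [AsO4^3-] = 2s (common-ion effect: Ca^2+ is already 0.0043 M).
Ksp ≈ (0.0043)^3 × (2s)^2
s = 1.5 × 10^-6 M
Check: 3s = 4.6 x 10^-6 ≪ 0.0043, so the approximation is valid.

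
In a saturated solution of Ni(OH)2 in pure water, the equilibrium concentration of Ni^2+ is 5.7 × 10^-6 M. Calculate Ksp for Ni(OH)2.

Ni(OH)2(s) ⇌ Ni^2+(aq) + 2 OH^-(aq)
Stoichiometry gives [OH^-] = (2/1)[Ni^2+] = 1.14 x 10^-5 M.
Ksp = [Ni^2+][OH^-]^2
Ksp = 5.7 × 10^-6 × (1.14 × 10^-5)^2 = 7.4 x 10^-16

Ksp = 7.4e-16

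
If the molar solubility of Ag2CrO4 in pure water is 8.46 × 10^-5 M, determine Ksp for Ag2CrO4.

Ag2CrO4(s) ⇌ 2 Ag^+(aq) + CrO4^2-(aq)
If s mol/L of Ag2CrO4 dissolves, [Ag^+] = 2s and [CrO4^2-] = s.
Ksp = [Ag^+]^2[CrO4^2-]
So Ksp = (2s)^2 × s = 4s^3
Ksp = 4 × (8.46 x 10^-5)^3 = 2.42 × 10^-12

Ksp ≈ 2.42 x 10^-12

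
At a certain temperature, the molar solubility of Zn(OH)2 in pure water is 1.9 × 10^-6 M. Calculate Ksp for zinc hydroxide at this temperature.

Zn(OH)2(s) ⇌ Zn^2+(aq) + 2 OH^-(aq)
If s mol/L of Zn(OH)2 dissolves, [Zn^2+] = s and [OH^-] = 2s.
Ksp = [Zn^2+][OH^-]^2
So Ksp = s × (2s)^2 = 4s^3
With s = 1.9 × 10^-6: Ksp = 2.7 x 10^-17

Ksp ≈ 2.7 × 10^-17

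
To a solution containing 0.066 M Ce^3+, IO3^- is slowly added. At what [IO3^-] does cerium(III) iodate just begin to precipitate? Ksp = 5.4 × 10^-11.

Ce(IO3)3(s) ⇌ Ce^3+(aq) + 3 IO3^-(aq)
Ksp = [Ce^3+][IO3^-]^3
Precipitation begins when Q = Ksp. With [Ce^3+] = 0.066 M:
5.4 × 10^-11 = (0.066) × [IO3^-]^3
[IO3^-] = (5.4 × 10^-11 / 6.6 × 10^-2)^(1/3) = 9.4 x 10^-4 M

[IO3^-] = 9.4 x 10^-4 M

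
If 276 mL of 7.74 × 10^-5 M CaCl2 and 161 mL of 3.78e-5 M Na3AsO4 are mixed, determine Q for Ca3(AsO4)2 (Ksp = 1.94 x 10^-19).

Total volume = 276 + 161 = 437 mL.
[Ca^2+] = 7.74 × 10^-5 × (276/437) = 4.888 × 10^-5 M
[AsO4^3-] = 3.78 × 10^-5 × (161/437) = 1.393 × 10^-5 M
Ca3(AsO4)2(s) ⇌ 3 Ca^2+ + 2 AsO4^3-, so Q = [Ca^2+]^3[AsO4^3-]^2
Q = (4.888 × 10^-5)^3(1.393 × 10^-5)^2 = 2.27 × 10^-23
Q < Ksp, so no precipitate of Ca3(AsO4)2 forms.

2.27 × 10^-23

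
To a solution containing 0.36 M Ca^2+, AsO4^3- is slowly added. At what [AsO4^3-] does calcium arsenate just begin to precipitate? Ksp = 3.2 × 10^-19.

2.6e-9 M

Ca3(AsO4)2(s) ⇌ 3 Ca^2+(aq) + 2 AsO4^3-(aq)
Ksp = [Ca^2+]^3[AsO4^3-]^2
Precipitation begins when Q = Ksp. With [Ca^2+] = 0.36 M:
3.2 × 10^-19 = (0.36)^3 × [AsO4^3-]^2
[AsO4^3-] = (3.2 × 10^-19 / 4.67 × 10^-2)^(1/2) = 2.6 x 10^-9 M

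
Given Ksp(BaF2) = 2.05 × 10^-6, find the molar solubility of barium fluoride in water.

BaF2(s) ⇌ Ba^2+ + 2 F^-
Ksp = [Ba^2+][F^-]^2
For each mole of BaF2 that dissolves: [Ba^2+] = s, [F^-] = 2s.
Ksp = s(2s)^2 = 4s^3
s = (2.05 × 10^-6 / 4)^(1/3) = 8.00 x 10^-3 M

s ≈ 8.00 × 10^-3 M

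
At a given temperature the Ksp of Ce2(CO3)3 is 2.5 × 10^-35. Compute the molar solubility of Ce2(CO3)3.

Ce2(CO3)3(s) ⇌ 2 Ce^3+ + 3 CO3^2-
Ksp = [Ce^3+]^2[CO3^2-]^3
With molar solubility s: [Ce^3+] = 2s, [CO3^2-] = 3s.
So Ksp = (2s)^2 × (3s)^3 = 108s^5
s = (2.5 × 10^-35 / 108)^(1/5) = 4.7 × 10^-8 M

s = 4.7 × 10^-8 M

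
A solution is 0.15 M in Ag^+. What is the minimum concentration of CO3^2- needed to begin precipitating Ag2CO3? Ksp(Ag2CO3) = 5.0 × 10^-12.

2.2 × 10^-10 M

Ag2CO3(s) ⇌ 2 Ag^+ + CO3^2-
Ksp = [Ag^+]^2[CO3^2-]
Precipitation begins when Q = Ksp. With [Ag^+] = 0.15 M:
5.0 × 10^-12 = (0.15)^2 × [CO3^2-]
[CO3^2-] = (5.0 × 10^-12 / 2.25 × 10^-2) = 2.2 x 10^-10 M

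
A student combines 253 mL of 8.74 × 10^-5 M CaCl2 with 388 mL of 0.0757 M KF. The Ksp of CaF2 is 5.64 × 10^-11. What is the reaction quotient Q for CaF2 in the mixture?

Q ≈ 7.24e-8

Total volume = 253 + 388 = 641 mL.
[Ca^2+] = 8.74 × 10^-5 × (253/641) = 3.450 × 10^-5 M
[F^-] = 7.57 × 10^-2 × (388/641) = 4.582 × 10^-2 M
CaF2(s) ⇌ Ca^2+(aq) + 2 F^-(aq), so Q = [Ca^2+][F^-]^2
Q = (3.450 x 10^-5)(4.582 x 10^-2)^2 = 7.24 x 10^-8
Q > Ksp, so CaF2 will precipitate.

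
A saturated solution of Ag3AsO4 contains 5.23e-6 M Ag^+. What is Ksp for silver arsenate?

Ag3AsO4(s) ⇌ 3 Ag^+ + AsO4^3-
Stoichiometry gives [AsO4^3-] = (1/3)[Ag^+] = 1.743 × 10^-6 M.
Ksp = [Ag^+]^3[AsO4^3-]
Ksp = (5.23 × 10^-6)^3 × 1.743 × 10^-6 = 2.49 × 10^-22

Ksp = 2.49 × 10^-22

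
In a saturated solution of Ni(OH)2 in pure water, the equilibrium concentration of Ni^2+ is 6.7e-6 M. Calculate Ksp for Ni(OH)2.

Ksp = 1.2 × 10^-15

Ni(OH)2(s) ⇌ Ni^2+ + 2 OH^-
Stoichiometry gives [OH^-] = (2/1)[Ni^2+] = 1.34 × 10^-5 M.
Ksp = [Ni^2+][OH^-]^2
Ksp = 6.7 x 10^-6 × (1.34 × 10^-5)^2 = 1.2 x 10^-15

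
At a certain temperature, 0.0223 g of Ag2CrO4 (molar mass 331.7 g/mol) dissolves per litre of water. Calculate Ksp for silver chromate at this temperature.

Molar solubility s = (2.23 x 10^-2 g/L) / (331.7 g/mol) = 6.723 × 10^-5 M.
Ag2CrO4(s) ⇌ 2 Ag^+ + CrO4^2-
For each mole of Ag2CrO4 that dissolves: [Ag^+] = 2s, [CrO4^2-] = s.
Ksp = [Ag^+]^2[CrO4^2-]
Ksp = (2s)^2s = 4s^3
Ksp = 4 × (6.723 × 10^-5)^3 = 1.22 × 10^-12

Ksp = 1.22e-12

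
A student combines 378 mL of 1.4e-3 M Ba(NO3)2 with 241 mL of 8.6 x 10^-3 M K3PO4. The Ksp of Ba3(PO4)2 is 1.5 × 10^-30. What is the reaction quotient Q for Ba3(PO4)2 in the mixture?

Q = 7.0e-15

Total volume = 378 + 241 = 619 mL.
[Ba^2+] = 1.4 × 10^-3 × (378/619) = 8.55 x 10^-4 M
[PO4^3-] = 8.6 × 10^-3 × (241/619) = 3.35 × 10^-3 M
Ba3(PO4)2(s) <=> 3 Ba^2+(aq) + 2 PO4^3-(aq), so Q = [Ba^2+]^3[PO4^3-]^2
Q = (8.55 x 10^-4)^3(3.35 x 10^-3)^2 = 7.0 x 10^-15
Q > Ksp, so Ba3(PO4)2 will precipitate.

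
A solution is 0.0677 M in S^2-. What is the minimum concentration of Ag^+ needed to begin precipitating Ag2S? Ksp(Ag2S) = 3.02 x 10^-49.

Ag2S(s) ⇌ 2 Ag^+ + S^2-
Ksp = [Ag^+]^2[S^2-]
Precipitation begins when Q = Ksp. With [S^2-] = 0.0677 M:
3.02 x 10^-49 = (0.0677) × [Ag^+]^2
[Ag^+] = (3.02 x 10^-49 / 6.77 x 10^-2)^(1/2) = 2.11 × 10^-24 M

[Ag^+] ≈ 2.11 × 10^-24 M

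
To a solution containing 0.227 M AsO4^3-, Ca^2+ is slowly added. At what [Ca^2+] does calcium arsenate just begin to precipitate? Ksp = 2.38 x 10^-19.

[Ca^2+] ≈ 1.67e-6 M

Ca3(AsO4)2(s) <=> 3 Ca^2+(aq) + 2 AsO4^3-(aq)
Ksp = [Ca^2+]^3[AsO4^3-]^2
Precipitation begins when Q = Ksp. With [AsO4^3-] = 0.227 M:
2.38 x 10^-19 = (0.227)^2 × [Ca^2+]^3
[Ca^2+] = (2.38 x 10^-19 / 5.153 x 10^-2)^(1/3) = 1.67 × 10^-6 M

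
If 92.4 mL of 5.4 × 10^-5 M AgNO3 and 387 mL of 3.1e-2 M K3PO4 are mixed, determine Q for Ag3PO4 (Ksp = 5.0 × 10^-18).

Total volume = 92.4 + 387 = 479.4 mL.
[Ag^+] = 5.4 × 10^-5 × (92.4/479.4) = 1.04 × 10^-5 M
[PO4^3-] = 3.1 × 10^-2 × (387/479.4) = 2.50 x 10^-2 M
Ag3PO4(s) ⇌ 3 Ag^+ + PO4^3-, so Q = [Ag^+]^3[PO4^3-]
Q = (1.04 × 10^-5)^3(2.50 × 10^-2) = 2.8 × 10^-17
Q > Ksp, so Ag3PO4 will precipitate.

2.8 × 10^-17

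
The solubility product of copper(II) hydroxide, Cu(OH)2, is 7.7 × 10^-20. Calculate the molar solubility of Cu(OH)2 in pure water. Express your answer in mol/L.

Cu(OH)2(s) ⇌ Cu^2+(aq) + 2 OH^-(aq)
Ksp = [Cu^2+][OH^-]^2
For each mole of Cu(OH)2 that dissolves: [Cu^2+] = s, [OH^-] = 2s.
Substituting: Ksp = s(2s)^2 = 4s^3
s^3 = 7.7 × 10^-20 / 4, so s = 2.7 × 10^-7 M

2.7 × 10^-7 M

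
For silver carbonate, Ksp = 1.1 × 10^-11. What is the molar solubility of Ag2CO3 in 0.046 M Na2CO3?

Ag2CO3(s) <=> 2 Ag^+(aq) + CO3^2-(aq)
Ksp = [Ag^+]^2[CO3^2-]
If s mol/L dissolves here, [Ag^+] = 2s, [CO3^2-] = 0.046 + s ≈ 0.046 (Ksp is small, so little additional dissolves).
Ksp ≈ (2s)^2 × 0.046
s = 7.7 × 10^-6 M
Check: s = 7.7 x 10^-6 ≪ 0.046, so the approximation is valid.

s = 7.7 × 10^-6 M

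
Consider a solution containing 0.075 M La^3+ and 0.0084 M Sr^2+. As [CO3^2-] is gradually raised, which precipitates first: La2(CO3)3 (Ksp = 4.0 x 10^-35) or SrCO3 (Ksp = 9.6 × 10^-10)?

Each salt begins to precipitate when Q = Ksp, i.e. when [CO3^2-] reaches its threshold.
For La2(CO3)3: 4.0 x 10^-35 = (0.075)^2 × [CO3^2-]^3  ⇒  [CO3^2-] = 1.9 x 10^-11 M.
For SrCO3: 9.6 × 10^-10 = 0.0084 × [CO3^2-]  ⇒  [CO3^2-] = 1.1 × 10^-7 M.
The salt with the lower threshold [CO3^2-] precipitates first: La2(CO3)3.

La2(CO3)3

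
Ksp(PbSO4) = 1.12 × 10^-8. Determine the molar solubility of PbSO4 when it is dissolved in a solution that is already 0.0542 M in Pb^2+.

2.07e-7 M

PbSO4(s) ⇌ Pb^2+ + SO4^2-
Ksp = [Pb^2+][SO4^2-]
Let s = moles of PbSO4 that dissolve per litre. [Pb^2+] = 0.0542 + s ≈ 0.0542, [SO4^2-] = s (common-ion effect: Pb^2+ is already 0.0542 M).
Ksp ≈ 0.0542 × s
s = 2.07 x 10^-7 M
Check: s = 2.1 x 10^-7 ≪ 0.0542, so the approximation is valid.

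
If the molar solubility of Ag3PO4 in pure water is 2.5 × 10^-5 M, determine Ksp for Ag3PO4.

Ag3PO4(s) <=> 3 Ag^+(aq) + PO4^3-(aq)
For each mole of Ag3PO4 that dissolves: [Ag^+] = 3s, [PO4^3-] = s.
Ksp = [Ag^+]^3[PO4^3-]
So Ksp = (3s)^3 × s = 27s^4
With s = 2.5 × 10^-5: Ksp = 1.1 x 10^-17

Ksp ≈ 1.1 x 10^-17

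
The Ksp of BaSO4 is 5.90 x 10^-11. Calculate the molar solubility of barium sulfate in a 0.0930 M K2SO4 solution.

BaSO4(s) ⇌ Ba^2+(aq) + SO4^2-(aq)
Ksp = [Ba^2+][SO4^2-]
Let s = moles of BaSO4 that dissolve per litre. [Ba^2+] = s, [SO4^2-] = 0.0930 + s ≈ 0.0930 (since SO4^2- from K2SO4 dominates).
Ksp ≈ s × 0.0930
s = 6.34 × 10^-10 M
Check: s = 6.3 × 10^-10 ≪ 0.0930, so the approximation is valid.

s = 6.34 x 10^-10 M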